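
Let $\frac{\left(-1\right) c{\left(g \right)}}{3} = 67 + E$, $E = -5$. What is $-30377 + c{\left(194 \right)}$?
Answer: $-30563$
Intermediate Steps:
$c{\left(g \right)} = -186$ ($c{\left(g \right)} = - 3 \left(67 - 5\right) = \left(-3\right) 62 = -186$)
$-30377 + c{\left(194 \right)} = -30377 - 186 = -30563$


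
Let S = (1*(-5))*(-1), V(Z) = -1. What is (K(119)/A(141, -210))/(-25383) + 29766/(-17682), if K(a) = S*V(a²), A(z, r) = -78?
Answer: -9822169649/5834688678 ≈ -1.6834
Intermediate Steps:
S = 5 (S = -5*(-1) = 5)
K(a) = -5 (K(a) = 5*(-1) = -5)
(K(119)/A(141, -210))/(-25383) + 29766/(-17682) = -5/(-78)/(-25383) + 29766/(-17682) = -5*(-1/78)*(-1/25383) + 29766*(-1/17682) = (5/78)*(-1/25383) - 4961/2947 = -5/1979874 - 4961/2947 = -9822169649/5834688678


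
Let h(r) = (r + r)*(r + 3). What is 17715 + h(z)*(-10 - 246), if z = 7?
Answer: -18125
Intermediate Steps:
h(r) = 2*r*(3 + r) (h(r) = (2*r)*(3 + r) = 2*r*(3 + r))
17715 + h(z)*(-10 - 246) = 17715 + (2*7*(3 + 7))*(-10 - 246) = 17715 + (2*7*10)*(-256) = 17715 + 140*(-256) = 17715 - 35840 = -18125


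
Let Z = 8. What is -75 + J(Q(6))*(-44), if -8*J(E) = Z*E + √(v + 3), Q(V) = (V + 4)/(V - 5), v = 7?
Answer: 365 + 11*√10/2 ≈ 382.39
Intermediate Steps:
Q(V) = (4 + V)/(-5 + V)
J(E) = -E - √10/8 (J(E) = -(8*E + √(7 + 3))/8 = -(8*E + √10)/8 = -(√10 + 8*E)/8 = -E - √10/8)
-75 + J(Q(6))*(-44) = -75 + (-(4 + 6)/(-5 + 6) - √10/8)*(-44) = -75 + (-10/1 - √10/8)*(-44) = -75 + (-10 - √10/8)*(-44) = -75 + (440 + 11*√10/2) = 365 + 11*√10/2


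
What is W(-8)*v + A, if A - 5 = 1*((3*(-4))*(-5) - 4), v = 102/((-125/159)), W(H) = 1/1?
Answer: -8593/125 ≈ -68.744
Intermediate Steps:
W(H) = 1
v = -16218/125 (v = 102/((-125*1/159)) = 102/(-125/159) = 102*(-159/125) = -16218/125 ≈ -129.74)
A = 61 (A = 5 + 1*((3*(-4))*(-5) - 4) = 5 + 1*(-12*(-5) - 4) = 5 + 1*(60 - 4) = 5 + 1*56 = 5 + 56 = 61)
W(-8)*v + A = 1*(-16218/125) + 61 = -16218/125 + 61 = -8593/125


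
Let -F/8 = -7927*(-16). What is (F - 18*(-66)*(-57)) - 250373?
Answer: -1332745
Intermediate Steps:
F = -1014656 (F = -(-63416)*(-16) = -8*126832 = -1014656)
(F - 18*(-66)*(-57)) - 250373 = (-1014656 - 18*(-66)*(-57)) - 250373 = (-1014656 + 1188*(-57)) - 250373 = (-1014656 - 67716) - 250373 = -1082372 - 250373 = -1332745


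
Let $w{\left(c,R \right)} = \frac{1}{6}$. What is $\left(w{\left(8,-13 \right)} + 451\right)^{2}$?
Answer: $\frac{7327849}{36} \approx 2.0355 \cdot 10^{5}$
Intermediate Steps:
$w{\left(c,R \right)} = \frac{1}{6}$
$\left(w{\left(8,-13 \right)} + 451\right)^{2} = \left(\frac{1}{6} + 451\right)^{2} = \left(\frac{2707}{6}\right)^{2} = \frac{7327849}{36}$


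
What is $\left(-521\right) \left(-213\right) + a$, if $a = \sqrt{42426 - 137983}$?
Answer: $110973 + i \sqrt{95557} \approx 1.1097 \cdot 10^{5} + 309.12 i$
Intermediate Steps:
$a = i \sqrt{95557}$ ($a = \sqrt{-95557} = i \sqrt{95557} \approx 309.12 i$)
$\left(-521\right) \left(-213\right) + a = \left(-521\right) \left(-213\right) + i \sqrt{95557} = 110973 + i \sqrt{95557}$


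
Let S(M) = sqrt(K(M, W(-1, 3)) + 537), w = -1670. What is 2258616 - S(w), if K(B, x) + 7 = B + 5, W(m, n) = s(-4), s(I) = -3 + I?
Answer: 2258616 - I*sqrt(1135) ≈ 2.2586e+6 - 33.69*I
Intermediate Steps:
W(m, n) = -7 (W(m, n) = -3 - 4 = -7)
K(B, x) = -2 + B (K(B, x) = -7 + (B + 5) = -7 + (5 + B) = -2 + B)
S(M) = sqrt(535 + M) (S(M) = sqrt((-2 + M) + 537) = sqrt(535 + M))
2258616 - S(w) = 2258616 - sqrt(535 - 1670) = 2258616 - sqrt(-1135) = 2258616 - I*sqrt(1135)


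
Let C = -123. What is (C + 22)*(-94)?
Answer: 9494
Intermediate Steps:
(C + 22)*(-94) = (-123 + 22)*(-94) = -101*(-94) = 9494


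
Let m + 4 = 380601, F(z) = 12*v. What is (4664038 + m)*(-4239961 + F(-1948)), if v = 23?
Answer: -21387663339975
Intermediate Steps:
F(z) = 276 (F(z) = 12*23 = 276)
m = 380597 (m = -4 + 380601 = 380597)
(4664038 + m)*(-4239961 + F(-1948)) = (4664038 + 380597)*(-4239961 + 276) = 5044635*(-4239685) = -21387663339975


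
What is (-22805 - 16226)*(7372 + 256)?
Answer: -297728468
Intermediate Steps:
(-22805 - 16226)*(7372 + 256) = -39031*7628 = -297728468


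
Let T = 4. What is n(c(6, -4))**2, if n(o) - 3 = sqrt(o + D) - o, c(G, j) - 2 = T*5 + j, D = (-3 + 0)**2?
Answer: 252 - 90*sqrt(3) ≈ 96.115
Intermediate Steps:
D = 9 (D = (-3)**2 = 9)
c(G, j) = 22 + j (c(G, j) = 2 + (4*5 + j) = 2 + (20 + j) = 22 + j)
n(o) = 3 + sqrt(9 + o) - o (n(o) = 3 + (sqrt(o + 9) - o) = 3 + (sqrt(9 + o) - o) = 3 + sqrt(9 + o) - o)
n(c(6, -4))**2 = (3 + sqrt(9 + (22 - 4)) - (22 - 4))**2 = (3 + sqrt(9 + 18) - 1*18)**2 = (3 + sqrt(27) - 18)**2 = (3 + 3*sqrt(3) - 18)**2 = (-15 + 3*sqrt(3))**2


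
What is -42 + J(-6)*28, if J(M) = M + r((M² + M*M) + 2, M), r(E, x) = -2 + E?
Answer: 1806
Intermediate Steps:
J(M) = M + 2*M² (J(M) = M + (-2 + ((M² + M*M) + 2)) = M + (-2 + ((M² + M²) + 2)) = M + (-2 + (2*M² + 2)) = M + (-2 + (2 + 2*M²)) = M + 2*M²)
-42 + J(-6)*28 = -42 - 6*(1 + 2*(-6))*28 = -42 - 6*(1 - 12)*28 = -42 - 6*(-11)*28 = -42 + 66*28 = -42 + 1848 = 1806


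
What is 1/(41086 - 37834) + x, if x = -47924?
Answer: -155848847/3252 ≈ -47924.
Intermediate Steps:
1/(41086 - 37834) + x = 1/(41086 - 37834) - 47924 = 1/3252 - 47924 = -155848847/3252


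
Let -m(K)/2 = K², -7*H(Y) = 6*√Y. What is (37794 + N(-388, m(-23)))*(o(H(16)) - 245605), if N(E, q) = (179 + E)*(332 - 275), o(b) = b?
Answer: -44496142179/7 ≈ -6.3566e+9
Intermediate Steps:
H(Y) = -6*√Y/7
m(K) = -2*K²
N(E, q) = 10203 + 57*E (N(E, q) = (179 + E)*57 = 10203 + 57*E)
(37794 + N(-388, m(-23)))*(o(H(16)) - 245605) = (37794 + (10203 + 57*(-388)))*(-6*√16/7 - 245605) = (37794 + (10203 - 22116))*(-6/7*4 - 245605) = (37794 - 11913)*(-24/7 - 245605) = 25881*(-1719259/7) = -44496142179/7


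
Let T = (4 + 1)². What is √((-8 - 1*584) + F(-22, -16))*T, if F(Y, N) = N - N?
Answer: 100*I*√37 ≈ 608.28*I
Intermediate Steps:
F(Y, N) = 0
T = 25 (T = 5² = 25)
√((-8 - 1*584) + F(-22, -16))*T = √((-8 - 1*584) + 0)*25 = √((-8 - 584) + 0)*25 = √(-592 + 0)*25 = √(-592)*25 = (4*I*√37)*25 = 100*I*√37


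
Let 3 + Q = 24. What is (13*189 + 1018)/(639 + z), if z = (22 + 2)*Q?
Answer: 3475/1143 ≈ 3.0402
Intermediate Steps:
Q = 21 (Q = -3 + 24 = 21)
z = 504 (z = (22 + 2)*21 = 24*21 = 504)
(13*189 + 1018)/(639 + z) = (13*189 + 1018)/(639 + 504) = (2457 + 1018)/1143 = 3475*(1/1143) = 3475/1143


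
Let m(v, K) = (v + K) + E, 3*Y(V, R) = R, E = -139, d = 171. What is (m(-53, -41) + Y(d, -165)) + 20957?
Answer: 20669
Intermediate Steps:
Y(V, R) = R/3
m(v, K) = -139 + K + v (m(v, K) = (v + K) - 139 = (K + v) - 139 = -139 + K + v)
(m(-53, -41) + Y(d, -165)) + 20957 = ((-139 - 41 - 53) + (⅓)*(-165)) + 20957 = (-233 - 55) + 20957 = -288 + 20957 = 20669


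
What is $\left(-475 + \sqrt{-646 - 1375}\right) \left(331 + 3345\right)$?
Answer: $-1746100 + 3676 i \sqrt{2021} \approx -1.7461 \cdot 10^{6} + 1.6526 \cdot 10^{5} i$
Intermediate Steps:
$\left(-475 + \sqrt{-646 - 1375}\right) \left(331 + 3345\right) = \left(-475 + \sqrt{-2021}\right) 3676 = \left(-475 + i \sqrt{2021}\right) 3676 = -1746100 + 3676 i \sqrt{2021}$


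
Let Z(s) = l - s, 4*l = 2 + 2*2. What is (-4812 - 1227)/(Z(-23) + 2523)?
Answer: -12078/5095 ≈ -2.3706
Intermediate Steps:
l = 3/2 (l = (2 + 2*2)/4 = (2 + 4)/4 = (1/4)*6 = 3/2 ≈ 1.5000)
Z(s) = 3/2 - s
(-4812 - 1227)/(Z(-23) + 2523) = (-4812 - 1227)/((3/2 - 1*(-23)) + 2523) = -6039/((3/2 + 23) + 2523) = -6039/(49/2 + 2523) = -6039/5095/2 = -6039*2/5095 = -12078/5095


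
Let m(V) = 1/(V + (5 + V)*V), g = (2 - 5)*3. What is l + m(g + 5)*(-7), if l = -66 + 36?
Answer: -233/8 ≈ -29.125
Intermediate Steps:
l = -30
g = -9 (g = -3*3 = -9)
m(V) = 1/(V + V*(5 + V))
l + m(g + 5)*(-7) = -30 + (1/((-9 + 5)*(6 + (-9 + 5))))*(-7) = -30 + (1/((-4)*(6 - 4)))*(-7) = -30 - 1/4/2*(-7) = -30 - 1/4*1/2*(-7) = -30 - 1/8*(-7) = -30 + 7/8 = -233/8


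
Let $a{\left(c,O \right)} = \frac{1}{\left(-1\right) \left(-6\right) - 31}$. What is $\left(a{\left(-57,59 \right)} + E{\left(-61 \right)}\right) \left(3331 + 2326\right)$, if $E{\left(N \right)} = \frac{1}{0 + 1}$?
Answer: $\frac{135768}{25} \approx 5430.7$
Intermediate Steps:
$E{\left(N \right)} = 1$ ($E{\left(N \right)} = 1^{-1} = 1$)
$a{\left(c,O \right)} = - \frac{1}{25}$ ($a{\left(c,O \right)} = \frac{1}{6 - 31} = \frac{1}{-25} = - \frac{1}{25}$)
$\left(a{\left(-57,59 \right)} + E{\left(-61 \right)}\right) \left(3331 + 2326\right) = \left(- \frac{1}{25} + 1\right) \left(3331 + 2326\right) = \frac{24}{25} \cdot 5657 = \frac{135768}{25}$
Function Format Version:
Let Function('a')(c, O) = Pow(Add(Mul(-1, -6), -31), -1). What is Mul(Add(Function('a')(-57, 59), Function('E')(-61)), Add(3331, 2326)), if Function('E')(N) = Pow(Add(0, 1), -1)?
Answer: Rational(135768, 25) ≈ 5430.7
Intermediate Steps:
Function('E')(N) = 1 (Function('E')(N) = Pow(1, -1) = 1)
Function('a')(c, O) = Rational(-1, 25) (Function('a')(c, O) = Pow(Add(6, -31), -1) = Pow(-25, -1) = Rational(-1, 25))
Mul(Add(Function('a')(-57, 59), Function('E')(-61)), Add(3331, 2326)) = Mul(Add(Rational(-1, 25), 1), Add(3331, 2326)) = Mul(Rational(24, 25), 5657) = Rational(135768, 25)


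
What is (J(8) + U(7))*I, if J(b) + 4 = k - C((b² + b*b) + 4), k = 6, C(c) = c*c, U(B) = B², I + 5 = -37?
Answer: 729666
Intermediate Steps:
I = -42 (I = -5 - 37 = -42)
C(c) = c²
J(b) = 2 - (4 + 2*b²)² (J(b) = -4 + (6 - ((b² + b*b) + 4)²) = -4 + (6 - ((b² + b²) + 4)²) = -4 + (6 - (2*b² + 4)²) = -4 + (6 - (4 + 2*b²)²) = 2 - (4 + 2*b²)²)
(J(8) + U(7))*I = ((2 - 4*(2 + 8²)²) + 7²)*(-42) = ((2 - 4*(2 + 64)²) + 49)*(-42) = ((2 - 4*66²) + 49)*(-42) = ((2 - 4*4356) + 49)*(-42) = ((2 - 17424) + 49)*(-42) = (-17422 + 49)*(-42) = -17373*(-42) = 729666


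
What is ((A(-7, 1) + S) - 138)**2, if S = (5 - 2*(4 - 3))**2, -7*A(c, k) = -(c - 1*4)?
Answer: 835396/49 ≈ 17049.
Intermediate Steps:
A(c, k) = -4/7 + c/7 (A(c, k) = -(-1)*(c - 1*4)/7 = -(-1)*(c - 4)/7 = -(-1)*(-4 + c)/7 = -(4 - c)/7 = -4/7 + c/7)
S = 9 (S = (5 - 2*1)**2 = (5 - 2)**2 = 3**2 = 9)
((A(-7, 1) + S) - 138)**2 = (((-4/7 + (1/7)*(-7)) + 9) - 138)**2 = (((-4/7 - 1) + 9) - 138)**2 = ((-11/7 + 9) - 138)**2 = (52/7 - 138)**2 = (-914/7)**2 = 835396/49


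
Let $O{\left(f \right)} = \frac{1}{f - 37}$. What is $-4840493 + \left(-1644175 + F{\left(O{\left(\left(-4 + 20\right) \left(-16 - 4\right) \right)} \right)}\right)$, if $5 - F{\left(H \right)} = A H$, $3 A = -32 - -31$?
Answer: $- \frac{6945074074}{1071} \approx -6.4847 \cdot 10^{6}$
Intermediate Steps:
$O{\left(f \right)} = \frac{1}{-37 + f}$
$A = - \frac{1}{3}$ ($A = \frac{-32 - -31}{3} = \frac{-32 + 31}{3} = \frac{1}{3} \left(-1\right) = - \frac{1}{3} \approx -0.33333$)
$F{\left(H \right)} = 5 + \frac{H}{3}$ ($F{\left(H \right)} = 5 - - \frac{H}{3} = 5 + \frac{H}{3}$)
$-4840493 + \left(-1644175 + F{\left(O{\left(\left(-4 + 20\right) \left(-16 - 4\right) \right)} \right)}\right) = -4840493 - \left(1644170 - \frac{1}{3 \left(-37 + \left(-4 + 20\right) \left(-16 - 4\right)\right)}\right) = -4840493 - \left(1644170 - \frac{1}{3 \left(-37 + 16 \left(-20\right)\right)}\right) = -4840493 - \left(1644170 - \frac{1}{3 \left(-37 - 320\right)}\right) = -4840493 - \left(1644170 + \frac{1}{1071}\right) = -4840493 + \left(-1644175 + \left(5 + \frac{1}{3} \left(- \frac{1}{357}\right)\right)\right) = -4840493 + \left(-1644175 + \left(5 - \frac{1}{1071}\right)\right) = -4840493 + \left(-1644175 + \frac{5354}{1071}\right) = -4840493 - \frac{1760906071}{1071} = - \frac{6945074074}{1071}$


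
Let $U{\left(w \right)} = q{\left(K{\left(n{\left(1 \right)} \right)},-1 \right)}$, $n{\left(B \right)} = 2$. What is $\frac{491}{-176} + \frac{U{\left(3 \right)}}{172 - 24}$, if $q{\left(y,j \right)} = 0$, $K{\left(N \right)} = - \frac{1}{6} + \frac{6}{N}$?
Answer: $- \frac{491}{176} \approx -2.7898$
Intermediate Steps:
$K{\left(N \right)} = - \frac{1}{6} + \frac{6}{N}$ ($K{\left(N \right)} = \left(-1\right) \frac{1}{6} + \frac{6}{N} = - \frac{1}{6} + \frac{6}{N}$)
$U{\left(w \right)} = 0$
$\frac{491}{-176} + \frac{U{\left(3 \right)}}{172 - 24} = \frac{491}{-176} + \frac{0}{172 - 24} = 491 \left(- \frac{1}{176}\right) + \frac{0}{172 - 24} = - \frac{491}{176} + \frac{0}{148} = - \frac{491}{176} + 0 \cdot \frac{1}{148} = - \frac{491}{176} + 0 = - \frac{491}{176}$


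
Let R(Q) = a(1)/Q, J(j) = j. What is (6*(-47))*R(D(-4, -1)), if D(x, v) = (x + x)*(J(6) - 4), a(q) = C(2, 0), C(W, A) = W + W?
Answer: 141/2 ≈ 70.500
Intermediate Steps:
C(W, A) = 2*W
a(q) = 4 (a(q) = 2*2 = 4)
D(x, v) = 4*x (D(x, v) = (x + x)*(6 - 4) = (2*x)*2 = 4*x)
R(Q) = 4/Q
(6*(-47))*R(D(-4, -1)) = (6*(-47))*(4/((4*(-4)))) = -1128/(-16) = -1128*(-1)/16 = -282*(-¼) = 141/2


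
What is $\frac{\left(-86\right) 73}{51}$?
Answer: $- \frac{6278}{51} \approx -123.1$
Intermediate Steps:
$\frac{\left(-86\right) 73}{51} = \left(-6278\right) \frac{1}{51} = - \frac{6278}{51}$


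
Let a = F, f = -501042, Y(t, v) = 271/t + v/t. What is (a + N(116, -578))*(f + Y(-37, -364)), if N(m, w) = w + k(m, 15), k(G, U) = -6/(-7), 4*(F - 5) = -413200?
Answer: 13479407685405/259 ≈ 5.2044e+10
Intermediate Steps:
F = -103295 (F = 5 + (1/4)*(-413200) = 5 - 103300 = -103295)
k(G, U) = 6/7 (k(G, U) = -6*(-1/7) = 6/7)
a = -103295
N(m, w) = 6/7 + w (N(m, w) = w + 6/7 = 6/7 + w)
(a + N(116, -578))*(f + Y(-37, -364)) = (-103295 + (6/7 - 578))*(-501042 + (271 - 364)/(-37)) = (-103295 - 4040/7)*(-501042 - 1/37*(-93)) = -727105*(-501042 + 93/37)/7 = -727105/7*(-18538461/37) = 13479407685405/259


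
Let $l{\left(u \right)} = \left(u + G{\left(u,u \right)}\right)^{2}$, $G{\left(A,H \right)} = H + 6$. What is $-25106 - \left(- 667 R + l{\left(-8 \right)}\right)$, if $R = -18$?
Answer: $-37212$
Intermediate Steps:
$G{\left(A,H \right)} = 6 + H$
$l{\left(u \right)} = \left(6 + 2 u\right)^{2}$ ($l{\left(u \right)} = \left(u + \left(6 + u\right)\right)^{2} = \left(6 + 2 u\right)^{2}$)
$-25106 - \left(- 667 R + l{\left(-8 \right)}\right) = -25106 - \left(\left(-667\right) \left(-18\right) + 4 \left(3 - 8\right)^{2}\right) = -25106 - \left(12006 + 4 \left(-5\right)^{2}\right) = -25106 - \left(12006 + 4 \cdot 25\right) = -25106 - \left(12006 + 100\right) = -25106 - 12106 = -37212$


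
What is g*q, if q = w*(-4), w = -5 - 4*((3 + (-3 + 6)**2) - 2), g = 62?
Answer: 11160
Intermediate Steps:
w = -45 (w = -5 - 4*((3 + 3**2) - 2) = -5 - 4*((3 + 9) - 2) = -5 - 4*(12 - 2) = -5 - 4*10 = -5 - 40 = -45)
q = 180 (q = -45*(-4) = 180)
g*q = 62*180 = 11160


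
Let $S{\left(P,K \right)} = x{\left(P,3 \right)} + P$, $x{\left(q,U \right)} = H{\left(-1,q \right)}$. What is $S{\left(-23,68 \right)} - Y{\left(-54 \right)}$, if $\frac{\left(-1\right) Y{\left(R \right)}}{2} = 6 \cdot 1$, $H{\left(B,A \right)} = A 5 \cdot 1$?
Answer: $-126$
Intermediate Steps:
$H{\left(B,A \right)} = 5 A$ ($H{\left(B,A \right)} = 5 A 1 = 5 A$)
$Y{\left(R \right)} = -12$ ($Y{\left(R \right)} = - 2 \cdot 6 \cdot 1 = \left(-2\right) 6 = -12$)
$x{\left(q,U \right)} = 5 q$
$S{\left(P,K \right)} = 6 P$ ($S{\left(P,K \right)} = 5 P + P = 6 P$)
$S{\left(-23,68 \right)} - Y{\left(-54 \right)} = 6 \left(-23\right) - -12 = -138 + 12 = -126$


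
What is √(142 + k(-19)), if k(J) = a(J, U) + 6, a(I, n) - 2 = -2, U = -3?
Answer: 2*√37 ≈ 12.166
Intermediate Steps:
a(I, n) = 0 (a(I, n) = 2 - 2 = 0)
k(J) = 6 (k(J) = 0 + 6 = 6)
√(142 + k(-19)) = √(142 + 6) = √148 = 2*√37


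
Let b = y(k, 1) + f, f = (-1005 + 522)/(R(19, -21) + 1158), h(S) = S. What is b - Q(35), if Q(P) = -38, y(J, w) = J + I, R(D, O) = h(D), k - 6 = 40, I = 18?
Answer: 119571/1177 ≈ 101.59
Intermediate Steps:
k = 46 (k = 6 + 40 = 46)
R(D, O) = D
y(J, w) = 18 + J (y(J, w) = J + 18 = 18 + J)
f = -483/1177 (f = (-1005 + 522)/(19 + 1158) = -483/1177 ≈ -0.41037)
b = 74845/1177 (b = (18 + 46) - 483/1177 = 64 - 483/1177 = 74845/1177 ≈ 63.590)
b - Q(35) = 74845/1177 - 1*(-38) = 74845/1177 + 38 = 119571/1177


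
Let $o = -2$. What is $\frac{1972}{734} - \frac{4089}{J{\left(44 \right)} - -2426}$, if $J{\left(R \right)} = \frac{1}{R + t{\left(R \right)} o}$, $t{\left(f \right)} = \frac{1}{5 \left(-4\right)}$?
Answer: $\frac{393105353}{392644492} \approx 1.0012$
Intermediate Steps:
$t{\left(f \right)} = - \frac{1}{20}$ ($t{\left(f \right)} = \frac{1}{-20} = - \frac{1}{20}$)
$J{\left(R \right)} = \frac{1}{\frac{1}{10} + R}$ ($J{\left(R \right)} = \frac{1}{R - - \frac{1}{10}} = \frac{1}{R + \frac{1}{10}} = \frac{1}{\frac{1}{10} + R}$)
$\frac{1972}{734} - \frac{4089}{J{\left(44 \right)} - -2426} = \frac{1972}{734} - \frac{4089}{\frac{10}{1 + 10 \cdot 44} - -2426} = 1972 \cdot \frac{1}{734} - \frac{4089}{\frac{10}{1 + 440} + 2426} = \frac{986}{367} - \frac{4089}{\frac{10}{441} + 2426} = \frac{986}{367} - \frac{4089}{\frac{1069876}{441}} = \frac{986}{367} - \frac{1803249}{1069876} = \frac{393105353}{392644492}$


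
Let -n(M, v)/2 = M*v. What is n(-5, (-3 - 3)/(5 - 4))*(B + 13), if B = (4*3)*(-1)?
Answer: -60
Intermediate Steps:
n(M, v) = -2*M*v
B = -12 (B = 12*(-1) = -12)
n(-5, (-3 - 3)/(5 - 4))*(B + 13) = (-2*(-5)*(-3 - 3)/(5 - 4))*(-12 + 13) = -2*(-5)*(-6/1)*1 = -2*(-5)*(-6*1)*1 = -2*(-5)*(-6)*1 = -60*1 = -60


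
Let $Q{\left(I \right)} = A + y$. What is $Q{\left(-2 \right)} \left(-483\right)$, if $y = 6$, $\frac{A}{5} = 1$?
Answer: $-5313$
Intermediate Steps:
$A = 5$ ($A = 5 \cdot 1 = 5$)
$Q{\left(I \right)} = 11$ ($Q{\left(I \right)} = 5 + 6 = 11$)
$Q{\left(-2 \right)} \left(-483\right) = 11 \left(-483\right) = -5313$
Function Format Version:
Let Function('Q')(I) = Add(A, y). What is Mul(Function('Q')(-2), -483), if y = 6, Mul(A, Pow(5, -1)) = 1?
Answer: -5313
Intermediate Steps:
A = 5 (A = Mul(5, 1) = 5)
Function('Q')(I) = 11 (Function('Q')(I) = Add(5, 6) = 11)
Mul(Function('Q')(-2), -483) = Mul(11, -483) = -5313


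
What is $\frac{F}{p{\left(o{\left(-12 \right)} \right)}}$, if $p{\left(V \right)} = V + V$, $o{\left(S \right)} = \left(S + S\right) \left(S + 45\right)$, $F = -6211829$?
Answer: $\frac{6211829}{1584} \approx 3921.6$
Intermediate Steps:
$o{\left(S \right)} = 2 S \left(45 + S\right)$
$p{\left(V \right)} = 2 V$
$\frac{F}{p{\left(o{\left(-12 \right)} \right)}} = - \frac{6211829}{2 \cdot 2 \left(-12\right) \left(45 - 12\right)} = - \frac{6211829}{2 \cdot 2 \left(-12\right) 33} = - \frac{6211829}{2 \left(-792\right)} = - \frac{6211829}{-1584} = \left(-6211829\right) \left(- \frac{1}{1584}\right) = \frac{6211829}{1584}$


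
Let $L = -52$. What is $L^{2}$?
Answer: $2704$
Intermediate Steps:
$L^{2} = \left(-52\right)^{2} = 2704$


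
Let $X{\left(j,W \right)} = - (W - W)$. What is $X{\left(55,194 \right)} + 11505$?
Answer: $11505$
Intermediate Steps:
$X{\left(j,W \right)} = 0$ ($X{\left(j,W \right)} = \left(-1\right) 0 = 0$)
$X{\left(55,194 \right)} + 11505 = 0 + 11505 = 11505$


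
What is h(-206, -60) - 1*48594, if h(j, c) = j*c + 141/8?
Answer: -289731/8 ≈ -36216.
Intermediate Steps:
h(j, c) = 141/8 + c*j (h(j, c) = c*j + 141*(1/8) = c*j + 141/8 = 141/8 + c*j)
h(-206, -60) - 1*48594 = (141/8 - 60*(-206)) - 1*48594 = (141/8 + 12360) - 48594 = 99021/8 - 48594 = -289731/8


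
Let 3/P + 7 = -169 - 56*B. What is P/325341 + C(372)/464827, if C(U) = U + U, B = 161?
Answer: 741652084229/463360389005448 ≈ 0.0016006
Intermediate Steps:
C(U) = 2*U
P = -1/3064 (P = 3/(-7 + (-169 - 56*161)) = 3/(-7 + (-169 - 9016)) = 3/(-7 - 9185) = 3/(-9192) = 3*(-1/9192) = -1/3064 ≈ -0.00032637)
P/325341 + C(372)/464827 = -1/3064/325341 + (2*372)/464827 = -1/3064*1/325341 + 744*(1/464827) = -1/996844824 + 744/464827 = 741652084229/463360389005448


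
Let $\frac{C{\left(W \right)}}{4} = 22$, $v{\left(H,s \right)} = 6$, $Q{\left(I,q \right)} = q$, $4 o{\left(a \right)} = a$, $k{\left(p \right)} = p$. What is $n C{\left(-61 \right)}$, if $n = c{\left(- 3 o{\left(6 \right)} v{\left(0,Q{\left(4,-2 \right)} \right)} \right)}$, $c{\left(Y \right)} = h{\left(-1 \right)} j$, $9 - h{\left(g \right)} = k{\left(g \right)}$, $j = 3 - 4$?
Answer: $-880$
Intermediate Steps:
$j = -1$
$o{\left(a \right)} = \frac{a}{4}$
$h{\left(g \right)} = 9 - g$
$C{\left(W \right)} = 88$ ($C{\left(W \right)} = 4 \cdot 22 = 88$)
$c{\left(Y \right)} = -10$ ($c{\left(Y \right)} = \left(9 - -1\right) \left(-1\right) = \left(9 + 1\right) \left(-1\right) = 10 \left(-1\right) = -10$)
$n = -10$
$n C{\left(-61 \right)} = \left(-10\right) 88 = -880$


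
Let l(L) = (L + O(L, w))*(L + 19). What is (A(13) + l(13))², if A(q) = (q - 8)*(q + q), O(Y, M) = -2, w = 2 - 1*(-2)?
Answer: 232324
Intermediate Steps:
w = 4 (w = 2 + 2 = 4)
A(q) = 2*q*(-8 + q) (A(q) = (-8 + q)*(2*q) = 2*q*(-8 + q))
l(L) = (-2 + L)*(19 + L) (l(L) = (L - 2)*(L + 19) = (-2 + L)*(19 + L))
(A(13) + l(13))² = (2*13*(-8 + 13) + (-38 + 13² + 17*13))² = (2*13*5 + (-38 + 169 + 221))² = (130 + 352)² = 482² = 232324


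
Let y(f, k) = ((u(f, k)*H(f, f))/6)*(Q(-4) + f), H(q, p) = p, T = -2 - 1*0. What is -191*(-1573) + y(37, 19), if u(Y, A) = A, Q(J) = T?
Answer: 1827263/6 ≈ 3.0454e+5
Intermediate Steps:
T = -2 (T = -2 + 0 = -2)
Q(J) = -2
y(f, k) = f*k*(-2 + f)/6 (y(f, k) = ((k*f)/6)*(-2 + f) = ((f*k)/6)*(-2 + f) = (f*k/6)*(-2 + f) = f*k*(-2 + f)/6)
-191*(-1573) + y(37, 19) = -191*(-1573) + (⅙)*37*19*(-2 + 37) = 300443 + (⅙)*37*19*35 = 300443 + 24605/6 = 1827263/6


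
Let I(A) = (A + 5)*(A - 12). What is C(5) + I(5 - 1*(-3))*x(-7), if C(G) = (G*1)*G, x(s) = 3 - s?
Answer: -495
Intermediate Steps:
I(A) = (-12 + A)*(5 + A) (I(A) = (5 + A)*(-12 + A) = (-12 + A)*(5 + A))
C(G) = G² (C(G) = G*G = G²)
C(5) + I(5 - 1*(-3))*x(-7) = 5² + (-60 + (5 - 1*(-3))² - 7*(5 - 1*(-3)))*(3 - 1*(-7)) = 25 + (-60 + (5 + 3)² - 7*(5 + 3))*(3 + 7) = 25 + (-60 + 8² - 7*8)*10 = 25 + (-60 + 64 - 56)*10 = 25 - 52*10 = 25 - 520 = -495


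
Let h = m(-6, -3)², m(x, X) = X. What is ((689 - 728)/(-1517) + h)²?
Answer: 187470864/2301289 ≈ 81.463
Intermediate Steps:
h = 9 (h = (-3)² = 9)
((689 - 728)/(-1517) + h)² = ((689 - 728)/(-1517) + 9)² = (-39*(-1/1517) + 9)² = (39/1517 + 9)² = (13692/1517)² = 187470864/2301289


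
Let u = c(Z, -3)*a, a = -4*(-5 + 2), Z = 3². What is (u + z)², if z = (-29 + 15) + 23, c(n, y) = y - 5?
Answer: 7569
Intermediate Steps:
Z = 9
c(n, y) = -5 + y
a = 12 (a = -4*(-3) = 12)
z = 9 (z = -14 + 23 = 9)
u = -96 (u = (-5 - 3)*12 = -8*12 = -96)
(u + z)² = (-96 + 9)² = (-87)² = 7569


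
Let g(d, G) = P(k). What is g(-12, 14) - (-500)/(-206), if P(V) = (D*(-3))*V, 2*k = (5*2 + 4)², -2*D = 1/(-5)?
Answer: -16391/515 ≈ -31.827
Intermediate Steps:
D = ⅒ (D = -½/(-5) = -½*(-⅕) = ⅒ ≈ 0.10000)
k = 98 (k = (5*2 + 4)²/2 = (10 + 4)²/2 = (½)*14² = (½)*196 = 98)
P(V) = -3*V/10 (P(V) = ((⅒)*(-3))*V = -3*V/10)
g(d, G) = -147/5 (g(d, G) = -3/10*98 = -147/5)
g(-12, 14) - (-500)/(-206) = -147/5 - (-500)/(-206) = -147/5 - (-500)*(-1)/206 = -147/5 - 1*250/103 = -147/5 - 250/103 = -16391/515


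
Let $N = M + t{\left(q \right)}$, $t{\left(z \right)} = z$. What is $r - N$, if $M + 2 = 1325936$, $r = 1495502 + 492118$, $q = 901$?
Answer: $660785$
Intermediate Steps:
$r = 1987620$
$M = 1325934$ ($M = -2 + 1325936 = 1325934$)
$N = 1326835$ ($N = 1325934 + 901 = 1326835$)
$r - N = 1987620 - 1326835 = 660785$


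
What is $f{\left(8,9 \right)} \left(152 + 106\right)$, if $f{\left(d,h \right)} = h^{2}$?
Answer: $20898$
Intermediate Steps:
$f{\left(8,9 \right)} \left(152 + 106\right) = 9^{2} \left(152 + 106\right) = 81 \cdot 258 = 20898$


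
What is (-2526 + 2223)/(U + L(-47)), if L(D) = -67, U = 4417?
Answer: -101/1450 ≈ -0.069655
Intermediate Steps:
(-2526 + 2223)/(U + L(-47)) = (-2526 + 2223)/(4417 - 67) = -303/4350 = -303*1/4350 = -101/1450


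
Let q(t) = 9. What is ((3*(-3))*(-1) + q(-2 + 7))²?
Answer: 324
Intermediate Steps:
((3*(-3))*(-1) + q(-2 + 7))² = ((3*(-3))*(-1) + 9)² = (-9*(-1) + 9)² = (9 + 9)² = 18² = 324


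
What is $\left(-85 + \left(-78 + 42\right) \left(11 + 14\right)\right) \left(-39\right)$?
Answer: $38415$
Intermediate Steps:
$\left(-85 + \left(-78 + 42\right) \left(11 + 14\right)\right) \left(-39\right) = \left(-85 - 900\right) \left(-39\right) = \left(-985\right) \left(-39\right) = 38415$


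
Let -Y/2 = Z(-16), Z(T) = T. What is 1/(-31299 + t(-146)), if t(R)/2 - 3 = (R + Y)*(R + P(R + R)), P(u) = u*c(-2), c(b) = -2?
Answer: -1/131157 ≈ -7.6244e-6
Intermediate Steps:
P(u) = -2*u (P(u) = u*(-2) = -2*u)
Y = 32 (Y = -2*(-16) = 32)
t(R) = 6 - 6*R*(32 + R) (t(R) = 6 + 2*((R + 32)*(R - 2*(R + R))) = 6 + 2*((32 + R)*(R - 4*R)) = 6 + 2*((32 + R)*(-3*R)) = 6 + 2*(-3*R*(32 + R)) = 6 - 6*R*(32 + R))
1/(-31299 + t(-146)) = 1/(-31299 + (6 - 192*(-146) - 6*(-146)²)) = 1/(-31299 + (6 + 28032 - 6*21316)) = 1/(-31299 + (6 + 28032 - 127896)) = 1/(-31299 - 99858) = 1/(-131157) = -1/131157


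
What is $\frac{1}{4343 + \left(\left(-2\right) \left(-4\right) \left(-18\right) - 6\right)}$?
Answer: $\frac{1}{4193} \approx 0.00023849$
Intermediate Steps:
$\frac{1}{4343 + \left(\left(-2\right) \left(-4\right) \left(-18\right) - 6\right)} = \frac{1}{4343 + \left(8 \left(-18\right) - 6\right)} = \frac{1}{4343 - 150} = \frac{1}{4193}$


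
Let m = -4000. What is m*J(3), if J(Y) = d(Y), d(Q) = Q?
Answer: -12000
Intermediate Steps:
J(Y) = Y
m*J(3) = -4000*3 = -12000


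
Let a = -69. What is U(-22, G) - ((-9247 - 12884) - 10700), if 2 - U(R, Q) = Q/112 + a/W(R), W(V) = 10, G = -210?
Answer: 1313671/40 ≈ 32842.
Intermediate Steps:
U(R, Q) = 89/10 - Q/112 (U(R, Q) = 2 - (Q/112 - 69/10) = 2 - (-69/10 + Q/112) = 2 + (69/10 - Q/112) = 89/10 - Q/112)
U(-22, G) - ((-9247 - 12884) - 10700) = (89/10 - 1/112*(-210)) - ((-9247 - 12884) - 10700) = (89/10 + 15/8) - (-22131 - 10700) = 431/40 - 1*(-32831) = 431/40 + 32831 = 1313671/40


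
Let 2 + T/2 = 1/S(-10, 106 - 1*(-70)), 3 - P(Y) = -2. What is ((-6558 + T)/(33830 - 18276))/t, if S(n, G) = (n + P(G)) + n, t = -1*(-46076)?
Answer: -12304/1343748945 ≈ -9.1565e-6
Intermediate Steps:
P(Y) = 5 (P(Y) = 3 - 1*(-2) = 3 + 2 = 5)
t = 46076
S(n, G) = 5 + 2*n (S(n, G) = (n + 5) + n = (5 + n) + n = 5 + 2*n)
T = -62/15 (T = -4 + 2/(5 + 2*(-10)) = -4 + 2/(5 - 20) = -4 + 2/(-15) = -4 + 2*(-1/15) = -4 - 2/15 = -62/15 ≈ -4.1333)
((-6558 + T)/(33830 - 18276))/t = ((-6558 - 62/15)/(33830 - 18276))/46076 = -98432/15/15554*(1/46076) = -98432/15*1/15554*(1/46076) = -49216/116655*1/46076 = -12304/1343748945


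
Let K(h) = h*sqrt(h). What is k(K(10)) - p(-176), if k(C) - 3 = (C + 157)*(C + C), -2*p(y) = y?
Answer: 1915 + 3140*sqrt(10) ≈ 11845.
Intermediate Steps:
p(y) = -y/2
K(h) = h**(3/2)
k(C) = 3 + 2*C*(157 + C) (k(C) = 3 + (C + 157)*(C + C) = 3 + (157 + C)*(2*C) = 3 + 2*C*(157 + C))
k(K(10)) - p(-176) = (3 + 2*(10**(3/2))**2 + 314*10**(3/2)) - (-1)*(-176)/2 = (3 + 2*(10*sqrt(10))**2 + 314*(10*sqrt(10))) - 1*88 = (3 + 2*1000 + 3140*sqrt(10)) - 88 = (3 + 2000 + 3140*sqrt(10)) - 88 = (2003 + 3140*sqrt(10)) - 88 = 1915 + 3140*sqrt(10)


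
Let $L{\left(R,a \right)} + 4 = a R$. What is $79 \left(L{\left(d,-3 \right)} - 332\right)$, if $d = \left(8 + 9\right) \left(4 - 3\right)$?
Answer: $-30573$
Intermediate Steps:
$d = 17$ ($d = 17 \cdot 1 = 17$)
$L{\left(R,a \right)} = -4 + R a$ ($L{\left(R,a \right)} = -4 + a R = -4 + R a$)
$79 \left(L{\left(d,-3 \right)} - 332\right) = 79 \left(\left(-4 + 17 \left(-3\right)\right) - 332\right) = 79 \left(\left(-4 - 51\right) - 332\right) = 79 \left(-55 - 332\right) = 79 \left(-387\right) = -30573$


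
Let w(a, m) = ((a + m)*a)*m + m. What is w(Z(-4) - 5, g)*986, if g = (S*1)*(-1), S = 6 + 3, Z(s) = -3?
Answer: -1215738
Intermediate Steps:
S = 9
g = -9 (g = (9*1)*(-1) = 9*(-1) = -9)
w(a, m) = m + a*m*(a + m) (w(a, m) = (a*(a + m))*m + m = a*m*(a + m) + m = m + a*m*(a + m))
w(Z(-4) - 5, g)*986 = -9*(1 + (-3 - 5)² + (-3 - 5)*(-9))*986 = -9*(1 + (-8)² - 8*(-9))*986 = -9*(1 + 64 + 72)*986 = -9*137*986 = -1233*986 = -1215738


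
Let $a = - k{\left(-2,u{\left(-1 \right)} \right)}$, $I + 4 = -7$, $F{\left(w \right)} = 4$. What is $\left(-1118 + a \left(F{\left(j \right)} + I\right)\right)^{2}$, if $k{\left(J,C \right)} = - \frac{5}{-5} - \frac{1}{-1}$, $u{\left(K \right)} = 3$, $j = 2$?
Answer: $1218816$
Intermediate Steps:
$I = -11$ ($I = -4 - 7 = -11$)
$k{\left(J,C \right)} = 2$ ($k{\left(J,C \right)} = \left(-5\right) \left(- \frac{1}{5}\right) - -1 = 1 + 1 = 2$)
$a = -2$ ($a = \left(-1\right) 2 = -2$)
$\left(-1118 + a \left(F{\left(j \right)} + I\right)\right)^{2} = \left(-1118 - 2 \left(4 - 11\right)\right)^{2} = \left(-1118 - -14\right)^{2} = \left(-1118 + 14\right)^{2} = \left(-1104\right)^{2} = 1218816$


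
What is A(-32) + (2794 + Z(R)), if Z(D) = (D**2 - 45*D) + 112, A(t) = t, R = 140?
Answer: 16174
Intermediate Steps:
Z(D) = 112 + D**2 - 45*D
A(-32) + (2794 + Z(R)) = -32 + (2794 + (112 + 140**2 - 45*140)) = -32 + (2794 + (112 + 19600 - 6300)) = -32 + (2794 + 13412) = -32 + 16206 = 16174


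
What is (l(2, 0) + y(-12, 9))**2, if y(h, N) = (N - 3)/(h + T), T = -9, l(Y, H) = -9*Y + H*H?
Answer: 16384/49 ≈ 334.37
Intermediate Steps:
l(Y, H) = H**2 - 9*Y (l(Y, H) = -9*Y + H**2 = H**2 - 9*Y)
y(h, N) = (-3 + N)/(-9 + h) (y(h, N) = (N - 3)/(h - 9) = (-3 + N)/(-9 + h))
(l(2, 0) + y(-12, 9))**2 = ((0**2 - 9*2) + (-3 + 9)/(-9 - 12))**2 = ((0 - 18) + 6/(-21))**2 = (-18 - 1/21*6)**2 = (-18 - 2/7)**2 = (-128/7)**2 = 16384/49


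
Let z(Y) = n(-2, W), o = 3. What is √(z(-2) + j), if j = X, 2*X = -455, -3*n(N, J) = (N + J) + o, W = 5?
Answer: 3*I*√102/2 ≈ 15.149*I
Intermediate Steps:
n(N, J) = -1 - J/3 - N/3 (n(N, J) = -((N + J) + 3)/3 = -((J + N) + 3)/3 = -(3 + J + N)/3 = -1 - J/3 - N/3)
z(Y) = -2 (z(Y) = -1 - ⅓*5 - ⅓*(-2) = -1 - 5/3 + ⅔ = -2)
X = -455/2 (X = (½)*(-455) = -455/2 ≈ -227.50)
j = -455/2 ≈ -227.50
√(z(-2) + j) = √(-2 - 455/2) = √(-459/2) = 3*I*√102/2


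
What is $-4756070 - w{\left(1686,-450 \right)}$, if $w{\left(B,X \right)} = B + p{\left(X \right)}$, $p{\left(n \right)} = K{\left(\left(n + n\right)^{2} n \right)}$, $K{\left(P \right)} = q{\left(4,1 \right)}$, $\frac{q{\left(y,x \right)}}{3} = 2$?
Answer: $-4757762$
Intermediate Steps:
$q{\left(y,x \right)} = 6$ ($q{\left(y,x \right)} = 3 \cdot 2 = 6$)
$K{\left(P \right)} = 6$
$p{\left(n \right)} = 6$
$w{\left(B,X \right)} = 6 + B$ ($w{\left(B,X \right)} = B + 6 = 6 + B$)
$-4756070 - w{\left(1686,-450 \right)} = -4756070 - \left(6 + 1686\right) = -4756070 - 1692 = -4757762$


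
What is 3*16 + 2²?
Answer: 52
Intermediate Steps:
3*16 + 2² = 48 + 4 = 52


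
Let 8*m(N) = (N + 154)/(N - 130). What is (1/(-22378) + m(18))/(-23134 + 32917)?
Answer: -53471/2724387232 ≈ -1.9627e-5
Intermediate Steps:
m(N) = (154 + N)/(8*(-130 + N)) (m(N) = ((N + 154)/(N - 130))/8 = ((154 + N)/(-130 + N))/8 = (154 + N)/(8*(-130 + N)))
(1/(-22378) + m(18))/(-23134 + 32917) = (1/(-22378) + (154 + 18)/(8*(-130 + 18)))/(-23134 + 32917) = (-1/22378 + (1/8)*172/(-112))/9783 = (-1/22378 + (1/8)*(-1/112)*172)*(1/9783) = (-1/22378 - 43/224)*(1/9783) = -481239/2506336*1/9783 = -53471/2724387232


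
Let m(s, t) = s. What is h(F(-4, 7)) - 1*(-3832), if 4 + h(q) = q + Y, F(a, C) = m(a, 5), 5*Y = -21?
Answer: 19099/5 ≈ 3819.8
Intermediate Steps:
Y = -21/5 (Y = (⅕)*(-21) = -21/5 ≈ -4.2000)
F(a, C) = a
h(q) = -41/5 + q (h(q) = -4 + (q - 21/5) = -4 + (-21/5 + q) = -41/5 + q)
h(F(-4, 7)) - 1*(-3832) = (-41/5 - 4) - 1*(-3832) = -61/5 + 3832 = 19099/5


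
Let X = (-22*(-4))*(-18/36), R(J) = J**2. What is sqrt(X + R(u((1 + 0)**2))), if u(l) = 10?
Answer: 2*sqrt(14) ≈ 7.4833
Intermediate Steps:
X = -44 (X = 88*(-18*1/36) = 88*(-1/2) = -44)
sqrt(X + R(u((1 + 0)**2))) = sqrt(-44 + 10**2) = sqrt(-44 + 100) = sqrt(56) = 2*sqrt(14)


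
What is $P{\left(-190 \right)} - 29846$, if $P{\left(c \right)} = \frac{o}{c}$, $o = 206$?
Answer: $- \frac{2835473}{95} \approx -29847.0$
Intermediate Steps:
$P{\left(c \right)} = \frac{206}{c}$
$P{\left(-190 \right)} - 29846 = \frac{206}{-190} - 29846 = 206 \left(- \frac{1}{190}\right) - 29846 = - \frac{103}{95} - 29846 = - \frac{2835473}{95}$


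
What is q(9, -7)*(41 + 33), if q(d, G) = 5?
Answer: 370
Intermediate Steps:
q(9, -7)*(41 + 33) = 5*(41 + 33) = 5*74 = 370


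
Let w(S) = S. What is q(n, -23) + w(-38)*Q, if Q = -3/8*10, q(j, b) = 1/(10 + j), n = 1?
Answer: 3137/22 ≈ 142.59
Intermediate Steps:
Q = -15/4 (Q = -3*⅛*10 = -3/8*10 = -15/4 ≈ -3.7500)
q(n, -23) + w(-38)*Q = 1/(10 + 1) - 38*(-15/4) = 1/11 + 285/2 = 3137/22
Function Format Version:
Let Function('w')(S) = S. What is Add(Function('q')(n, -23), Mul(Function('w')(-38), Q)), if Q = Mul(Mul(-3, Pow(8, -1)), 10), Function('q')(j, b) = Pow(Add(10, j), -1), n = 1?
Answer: Rational(3137, 22) ≈ 142.59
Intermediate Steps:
Q = Rational(-15, 4) (Q = Mul(Mul(-3, Rational(1, 8)), 10) = Mul(Rational(-3, 8), 10) = Rational(-15, 4) ≈ -3.7500)
Add(Function('q')(n, -23), Mul(Function('w')(-38), Q)) = Add(Pow(Add(10, 1), -1), Mul(-38, Rational(-15, 4))) = Add(Pow(11, -1), Rational(285, 2)) = Add(Rational(1, 11), Rational(285, 2)) = Rational(3137, 22)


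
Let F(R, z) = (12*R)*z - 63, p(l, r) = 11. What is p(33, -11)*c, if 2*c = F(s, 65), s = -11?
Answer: -95073/2 ≈ -47537.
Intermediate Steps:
F(R, z) = -63 + 12*R*z (F(R, z) = 12*R*z - 63 = -63 + 12*R*z)
c = -8643/2 (c = (-63 + 12*(-11)*65)/2 = (-63 - 8580)/2 = (½)*(-8643) = -8643/2 ≈ -4321.5)
p(33, -11)*c = 11*(-8643/2) = -95073/2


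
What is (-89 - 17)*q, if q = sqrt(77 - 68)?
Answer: -318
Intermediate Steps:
q = 3 (q = sqrt(9) = 3)
(-89 - 17)*q = (-89 - 17)*3 = -106*3 = -318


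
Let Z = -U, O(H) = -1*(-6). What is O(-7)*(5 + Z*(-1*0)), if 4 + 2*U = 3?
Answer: 30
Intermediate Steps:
O(H) = 6
U = -½ (U = -2 + (½)*3 = -2 + 3/2 = -½ ≈ -0.50000)
Z = ½ (Z = -1*(-½) = ½ ≈ 0.50000)
O(-7)*(5 + Z*(-1*0)) = 6*(5 + (-1*0)/2) = 6*(5 + (½)*0) = 6*(5 + 0) = 6*5 = 30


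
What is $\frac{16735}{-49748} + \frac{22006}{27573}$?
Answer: $\frac{633320333}{1371701604} \approx 0.4617$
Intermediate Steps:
$\frac{16735}{-49748} + \frac{22006}{27573} = 16735 \left(- \frac{1}{49748}\right) + 22006 \cdot \frac{1}{27573} = - \frac{16735}{49748} + \frac{22006}{27573} = \frac{633320333}{1371701604}$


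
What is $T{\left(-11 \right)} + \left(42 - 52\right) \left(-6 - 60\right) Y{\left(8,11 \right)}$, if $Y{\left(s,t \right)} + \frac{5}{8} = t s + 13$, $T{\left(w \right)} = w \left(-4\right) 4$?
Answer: $\frac{132847}{2} \approx 66424.0$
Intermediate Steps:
$T{\left(w \right)} = - 16 w$ ($T{\left(w \right)} = - 4 w 4 = - 16 w$)
$Y{\left(s,t \right)} = \frac{99}{8} + s t$ ($Y{\left(s,t \right)} = - \frac{5}{8} + \left(t s + 13\right) = - \frac{5}{8} + \left(s t + 13\right) = - \frac{5}{8} + \left(13 + s t\right) = \frac{99}{8} + s t$)
$T{\left(-11 \right)} + \left(42 - 52\right) \left(-6 - 60\right) Y{\left(8,11 \right)} = \left(-16\right) \left(-11\right) + \left(42 - 52\right) \left(-6 - 60\right) \left(\frac{99}{8} + 8 \cdot 11\right) = 176 + \left(-10\right) \left(-66\right) \left(\frac{99}{8} + 88\right) = 176 + 660 \cdot \frac{803}{8} = 176 + \frac{132495}{2} = \frac{132847}{2}$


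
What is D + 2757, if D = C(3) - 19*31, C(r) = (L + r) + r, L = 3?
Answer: 2177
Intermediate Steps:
C(r) = 3 + 2*r (C(r) = (3 + r) + r = 3 + 2*r)
D = -580 (D = (3 + 2*3) - 19*31 = (3 + 6) - 589 = 9 - 589 = -580)
D + 2757 = -580 + 2757 = 2177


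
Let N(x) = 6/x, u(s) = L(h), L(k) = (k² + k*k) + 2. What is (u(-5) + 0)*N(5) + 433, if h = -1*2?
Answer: 445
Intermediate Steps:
h = -2
L(k) = 2 + 2*k² (L(k) = (k² + k²) + 2 = 2*k² + 2 = 2 + 2*k²)
u(s) = 10 (u(s) = 2 + 2*(-2)² = 2 + 2*4 = 2 + 8 = 10)
(u(-5) + 0)*N(5) + 433 = (10 + 0)*(6/5) + 433 = 10*(6*(⅕)) + 433 = 10*(6/5) + 433 = 12 + 433 = 445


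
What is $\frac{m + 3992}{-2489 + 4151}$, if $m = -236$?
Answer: $\frac{626}{277} \approx 2.2599$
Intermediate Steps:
$\frac{m + 3992}{-2489 + 4151} = \frac{-236 + 3992}{-2489 + 4151} = \frac{3756}{1662} = 3756 \cdot \frac{1}{1662} = \frac{626}{277}$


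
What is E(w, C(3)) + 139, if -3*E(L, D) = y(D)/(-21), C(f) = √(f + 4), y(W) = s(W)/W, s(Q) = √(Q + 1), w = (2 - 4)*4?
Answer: 139 + √(7 + 7*√7)/441 ≈ 139.01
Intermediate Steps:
w = -8 (w = -2*4 = -8)
s(Q) = √(1 + Q)
y(W) = √(1 + W)/W
C(f) = √(4 + f)
E(L, D) = √(1 + D)/(63*D) (E(L, D) = -√(1 + D)/D/(3*(-21)) = -√(1 + D)/D*(-1)/(3*21) = -(-1)*√(1 + D)/(63*D) = √(1 + D)/(63*D))
E(w, C(3)) + 139 = √(1 + √(4 + 3))/(63*(√(4 + 3))) + 139 = √(1 + √7)/(63*(√7)) + 139 = (√7/7)*√(1 + √7)/63 + 139 = √7*√(1 + √7)/441 + 139 = 139 + √7*√(1 + √7)/441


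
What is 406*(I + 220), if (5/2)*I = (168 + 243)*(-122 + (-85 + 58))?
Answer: -49279468/5 ≈ -9.8559e+6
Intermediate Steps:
I = -122478/5 (I = 2*((168 + 243)*(-122 + (-85 + 58)))/5 = 2*(411*(-122 - 27))/5 = 2*(411*(-149))/5 = (⅖)*(-61239) = -122478/5 ≈ -24496.)
406*(I + 220) = 406*(-122478/5 + 220) = 406*(-121378/5) = -49279468/5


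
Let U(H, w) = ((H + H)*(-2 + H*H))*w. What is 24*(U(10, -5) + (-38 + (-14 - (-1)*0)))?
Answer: -236448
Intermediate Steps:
U(H, w) = 2*H*w*(-2 + H²) (U(H, w) = ((2*H)*(-2 + H²))*w = (2*H*(-2 + H²))*w = 2*H*w*(-2 + H²))
24*(U(10, -5) + (-38 + (-14 - (-1)*0))) = 24*(2*10*(-5)*(-2 + 10²) + (-38 + (-14 - (-1)*0))) = 24*(2*10*(-5)*(-2 + 100) + (-38 + (-14 - 1*0))) = 24*(2*10*(-5)*98 + (-38 + (-14 + 0))) = 24*(-9800 + (-38 - 14)) = 24*(-9800 - 52) = 24*(-9852) = -236448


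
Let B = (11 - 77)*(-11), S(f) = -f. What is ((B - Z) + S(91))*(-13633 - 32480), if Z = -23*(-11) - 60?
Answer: -20381946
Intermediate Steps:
Z = 193 (Z = 253 - 60 = 193)
B = 726 (B = -66*(-11) = 726)
((B - Z) + S(91))*(-13633 - 32480) = ((726 - 1*193) - 1*91)*(-13633 - 32480) = ((726 - 193) - 91)*(-46113) = (533 - 91)*(-46113) = 442*(-46113) = -20381946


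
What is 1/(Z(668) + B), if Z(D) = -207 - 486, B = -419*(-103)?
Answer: 1/42464 ≈ 2.3549e-5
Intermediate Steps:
B = 43157
Z(D) = -693
1/(Z(668) + B) = 1/(-693 + 43157) = 1/42464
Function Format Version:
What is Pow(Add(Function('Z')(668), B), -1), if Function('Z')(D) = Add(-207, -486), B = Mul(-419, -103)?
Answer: Rational(1, 42464) ≈ 2.3549e-5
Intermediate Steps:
B = 43157
Function('Z')(D) = -693
Pow(Add(Function('Z')(668), B), -1) = Pow(Add(-693, 43157), -1) = Pow(42464, -1) = Rational(1, 42464)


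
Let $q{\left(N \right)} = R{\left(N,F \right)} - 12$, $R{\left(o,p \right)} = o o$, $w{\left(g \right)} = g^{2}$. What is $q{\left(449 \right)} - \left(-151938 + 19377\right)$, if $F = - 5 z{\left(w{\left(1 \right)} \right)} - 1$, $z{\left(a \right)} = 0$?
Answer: $334150$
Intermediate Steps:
$F = -1$ ($F = \left(-5\right) 0 - 1 = 0 - 1 = -1$)
$R{\left(o,p \right)} = o^{2}$
$q{\left(N \right)} = -12 + N^{2}$ ($q{\left(N \right)} = N^{2} - 12 = -12 + N^{2}$)
$q{\left(449 \right)} - \left(-151938 + 19377\right) = \left(-12 + 449^{2}\right) - \left(-151938 + 19377\right) = \left(-12 + 201601\right) - -132561 = 201589 + 132561 = 334150$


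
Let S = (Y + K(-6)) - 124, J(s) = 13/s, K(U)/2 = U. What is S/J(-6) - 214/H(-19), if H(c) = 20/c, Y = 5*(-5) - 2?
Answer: 36209/130 ≈ 278.53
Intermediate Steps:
K(U) = 2*U
Y = -27 (Y = -25 - 2 = -27)
S = -163 (S = (-27 + 2*(-6)) - 124 = (-27 - 12) - 124 = -39 - 124 = -163)
S/J(-6) - 214/H(-19) = -163/(13/(-6)) - 214/(20/(-19)) = -163/(13*(-⅙)) - 214/(20*(-1/19)) = -163/(-13/6) - 214/(-20/19) = -163*(-6/13) - 214*(-19/20) = 978/13 + 2033/10 = 36209/130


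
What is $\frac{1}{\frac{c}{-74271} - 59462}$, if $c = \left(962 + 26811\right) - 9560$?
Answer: $- \frac{24757}{1472106805} \approx -1.6817 \cdot 10^{-5}$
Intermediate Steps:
$c = 18213$ ($c = 27773 - 9560 = 18213$)
$\frac{1}{\frac{c}{-74271} - 59462} = \frac{1}{\frac{18213}{-74271} - 59462} = \frac{1}{18213 \left(- \frac{1}{74271}\right) - 59462} = \frac{1}{- \frac{6071}{24757} - 59462} = \frac{1}{- \frac{1472106805}{24757}} = - \frac{24757}{1472106805}$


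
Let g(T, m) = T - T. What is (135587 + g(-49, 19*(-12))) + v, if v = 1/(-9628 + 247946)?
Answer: 32312822667/238318 ≈ 1.3559e+5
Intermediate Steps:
g(T, m) = 0
v = 1/238318 ≈ 4.1961e-6
(135587 + g(-49, 19*(-12))) + v = (135587 + 0) + 1/238318 = 135587 + 1/238318 = 32312822667/238318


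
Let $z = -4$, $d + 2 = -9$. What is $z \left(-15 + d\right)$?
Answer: $104$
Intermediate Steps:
$d = -11$ ($d = -2 - 9 = -11$)
$z \left(-15 + d\right) = - 4 \left(-15 - 11\right) = \left(-4\right) \left(-26\right) = 104$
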